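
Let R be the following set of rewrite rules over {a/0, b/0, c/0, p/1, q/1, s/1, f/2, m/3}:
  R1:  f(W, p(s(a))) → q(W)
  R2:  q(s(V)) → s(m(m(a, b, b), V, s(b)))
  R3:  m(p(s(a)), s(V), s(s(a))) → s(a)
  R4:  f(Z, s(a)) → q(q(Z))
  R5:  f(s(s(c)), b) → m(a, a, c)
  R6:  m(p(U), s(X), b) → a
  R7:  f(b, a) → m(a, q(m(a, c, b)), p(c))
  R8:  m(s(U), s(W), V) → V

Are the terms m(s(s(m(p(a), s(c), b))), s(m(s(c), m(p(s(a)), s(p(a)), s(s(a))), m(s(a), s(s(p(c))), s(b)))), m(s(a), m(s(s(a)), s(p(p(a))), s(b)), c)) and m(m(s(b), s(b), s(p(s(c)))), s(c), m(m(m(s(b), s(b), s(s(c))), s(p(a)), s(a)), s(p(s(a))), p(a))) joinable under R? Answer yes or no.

Reduce t₁ = m(s(s(m(p(a), s(c), b))), s(m(s(c), m(p(s(a)), s(p(a)), s(s(a))), m(s(a), s(s(p(c))), s(b)))), m(s(a), m(s(s(a)), s(p(p(a))), s(b)), c)):
1. m(s(s(m(p(a), s(c), b))), s(m(s(c), m(p(s(a)), s(p(a)), s(s(a))), m(s(a), s(s(p(c))), s(b)))), m(s(a), m(s(s(a)), s(p(p(a))), s(b)), c))  →  m(s(a), m(s(s(a)), s(p(p(a))), s(b)), c)   [R8 at ε]
2. m(s(a), m(s(s(a)), s(p(p(a))), s(b)), c)  →  m(s(a), s(b), c)   [R8 at 2]
3. m(s(a), s(b), c)  →  c   [R8 at ε]

Reduce t₂ = m(m(s(b), s(b), s(p(s(c)))), s(c), m(m(m(s(b), s(b), s(s(c))), s(p(a)), s(a)), s(p(s(a))), p(a))):
1. m(m(s(b), s(b), s(p(s(c)))), s(c), m(m(m(s(b), s(b), s(s(c))), s(p(a)), s(a)), s(p(s(a))), p(a)))  →  m(s(p(s(c))), s(c), m(m(m(s(b), s(b), s(s(c))), s(p(a)), s(a)), s(p(s(a))), p(a)))   [R8 at 1]
2. m(s(p(s(c))), s(c), m(m(m(s(b), s(b), s(s(c))), s(p(a)), s(a)), s(p(s(a))), p(a)))  →  m(m(m(s(b), s(b), s(s(c))), s(p(a)), s(a)), s(p(s(a))), p(a))   [R8 at ε]
3. m(m(m(s(b), s(b), s(s(c))), s(p(a)), s(a)), s(p(s(a))), p(a))  →  m(m(s(s(c)), s(p(a)), s(a)), s(p(s(a))), p(a))   [R8 at 1.1]
4. m(m(s(s(c)), s(p(a)), s(a)), s(p(s(a))), p(a))  →  m(s(a), s(p(s(a))), p(a))   [R8 at 1]
5. m(s(a), s(p(s(a))), p(a))  →  p(a)   [R8 at ε]

no — NF(t₁) = c, NF(t₂) = p(a)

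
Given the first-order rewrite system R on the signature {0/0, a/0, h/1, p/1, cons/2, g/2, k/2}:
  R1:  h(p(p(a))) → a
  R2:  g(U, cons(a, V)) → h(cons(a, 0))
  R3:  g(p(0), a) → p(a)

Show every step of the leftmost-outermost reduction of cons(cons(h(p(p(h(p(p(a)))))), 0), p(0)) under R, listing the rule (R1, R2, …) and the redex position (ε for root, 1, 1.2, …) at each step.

1. cons(cons(h(p(p(h(p(p(a)))))), 0), p(0))  →  cons(cons(h(p(p(a))), 0), p(0))   [R1 at 1.1.1.1.1]
2. cons(cons(h(p(p(a))), 0), p(0))  →  cons(cons(a, 0), p(0))   [R1 at 1.1]

cons(cons(a, 0), p(0))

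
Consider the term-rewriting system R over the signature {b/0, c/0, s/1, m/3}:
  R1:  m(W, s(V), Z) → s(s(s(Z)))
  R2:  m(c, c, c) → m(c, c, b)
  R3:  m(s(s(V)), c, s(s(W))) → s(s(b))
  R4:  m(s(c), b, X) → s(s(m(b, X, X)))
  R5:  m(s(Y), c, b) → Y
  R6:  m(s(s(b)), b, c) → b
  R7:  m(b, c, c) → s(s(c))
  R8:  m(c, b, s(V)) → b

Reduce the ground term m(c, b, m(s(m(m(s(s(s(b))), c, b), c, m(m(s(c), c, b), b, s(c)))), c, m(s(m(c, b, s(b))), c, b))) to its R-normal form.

1. m(c, b, m(s(m(m(s(s(s(b))), c, b), c, m(m(s(c), c, b), b, s(c)))), c, m(s(m(c, b, s(b))), c, b)))  →  m(c, b, m(s(m(s(s(b)), c, m(m(s(c), c, b), b, s(c)))), c, m(s(m(c, b, s(b))), c, b)))   [R5 at 3.1.1.1]
2. m(c, b, m(s(m(s(s(b)), c, m(m(s(c), c, b), b, s(c)))), c, m(s(m(c, b, s(b))), c, b)))  →  m(c, b, m(s(m(s(s(b)), c, m(c, b, s(c)))), c, m(s(m(c, b, s(b))), c, b)))   [R5 at 3.1.1.3.1]
3. m(c, b, m(s(m(s(s(b)), c, m(c, b, s(c)))), c, m(s(m(c, b, s(b))), c, b)))  →  m(c, b, m(s(m(s(s(b)), c, b)), c, m(s(m(c, b, s(b))), c, b)))   [R8 at 3.1.1.3]
4. m(c, b, m(s(m(s(s(b)), c, b)), c, m(s(m(c, b, s(b))), c, b)))  →  m(c, b, m(s(s(b)), c, m(s(m(c, b, s(b))), c, b)))   [R5 at 3.1.1]
5. m(c, b, m(s(s(b)), c, m(s(m(c, b, s(b))), c, b)))  →  m(c, b, m(s(s(b)), c, m(c, b, s(b))))   [R5 at 3.3]
6. m(c, b, m(s(s(b)), c, m(c, b, s(b))))  →  m(c, b, m(s(s(b)), c, b))   [R8 at 3.3]
7. m(c, b, m(s(s(b)), c, b))  →  m(c, b, s(b))   [R5 at 3]
8. m(c, b, s(b))  →  b   [R8 at ε]

b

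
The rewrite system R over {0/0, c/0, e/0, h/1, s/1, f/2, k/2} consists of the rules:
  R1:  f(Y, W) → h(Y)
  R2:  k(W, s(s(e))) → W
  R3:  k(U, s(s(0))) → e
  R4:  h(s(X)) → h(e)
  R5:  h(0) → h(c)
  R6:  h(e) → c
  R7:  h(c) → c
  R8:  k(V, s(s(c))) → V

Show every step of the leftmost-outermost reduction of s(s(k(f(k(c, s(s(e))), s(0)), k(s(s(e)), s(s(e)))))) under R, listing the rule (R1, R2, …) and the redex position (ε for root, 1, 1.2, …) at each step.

s(s(c))

1. s(s(k(f(k(c, s(s(e))), s(0)), k(s(s(e)), s(s(e))))))  →  s(s(k(h(k(c, s(s(e)))), k(s(s(e)), s(s(e))))))   [R1 at 1.1.1]
2. s(s(k(h(k(c, s(s(e)))), k(s(s(e)), s(s(e))))))  →  s(s(k(h(c), k(s(s(e)), s(s(e))))))   [R2 at 1.1.1.1]
3. s(s(k(h(c), k(s(s(e)), s(s(e))))))  →  s(s(k(c, k(s(s(e)), s(s(e))))))   [R7 at 1.1.1]
4. s(s(k(c, k(s(s(e)), s(s(e))))))  →  s(s(k(c, s(s(e)))))   [R2 at 1.1.2]
5. s(s(k(c, s(s(e)))))  →  s(s(c))   [R2 at 1.1]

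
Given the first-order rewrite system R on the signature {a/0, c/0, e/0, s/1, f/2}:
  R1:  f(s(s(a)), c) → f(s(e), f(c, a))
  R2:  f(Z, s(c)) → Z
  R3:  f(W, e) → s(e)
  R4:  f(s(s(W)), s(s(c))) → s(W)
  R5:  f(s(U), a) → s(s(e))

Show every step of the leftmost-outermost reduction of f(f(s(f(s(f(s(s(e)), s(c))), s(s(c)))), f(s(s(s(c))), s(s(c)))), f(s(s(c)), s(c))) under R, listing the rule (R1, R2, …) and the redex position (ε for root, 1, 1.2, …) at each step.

s(e)

1. f(f(s(f(s(f(s(s(e)), s(c))), s(s(c)))), f(s(s(s(c))), s(s(c)))), f(s(s(c)), s(c)))  →  f(f(s(f(s(s(s(e))), s(s(c)))), f(s(s(s(c))), s(s(c)))), f(s(s(c)), s(c)))   [R2 at 1.1.1.1.1]
2. f(f(s(f(s(s(s(e))), s(s(c)))), f(s(s(s(c))), s(s(c)))), f(s(s(c)), s(c)))  →  f(f(s(s(s(e))), f(s(s(s(c))), s(s(c)))), f(s(s(c)), s(c)))   [R4 at 1.1.1]
3. f(f(s(s(s(e))), f(s(s(s(c))), s(s(c)))), f(s(s(c)), s(c)))  →  f(f(s(s(s(e))), s(s(c))), f(s(s(c)), s(c)))   [R4 at 1.2]
4. f(f(s(s(s(e))), s(s(c))), f(s(s(c)), s(c)))  →  f(s(s(e)), f(s(s(c)), s(c)))   [R4 at 1]
5. f(s(s(e)), f(s(s(c)), s(c)))  →  f(s(s(e)), s(s(c)))   [R2 at 2]
6. f(s(s(e)), s(s(c)))  →  s(e)   [R4 at ε]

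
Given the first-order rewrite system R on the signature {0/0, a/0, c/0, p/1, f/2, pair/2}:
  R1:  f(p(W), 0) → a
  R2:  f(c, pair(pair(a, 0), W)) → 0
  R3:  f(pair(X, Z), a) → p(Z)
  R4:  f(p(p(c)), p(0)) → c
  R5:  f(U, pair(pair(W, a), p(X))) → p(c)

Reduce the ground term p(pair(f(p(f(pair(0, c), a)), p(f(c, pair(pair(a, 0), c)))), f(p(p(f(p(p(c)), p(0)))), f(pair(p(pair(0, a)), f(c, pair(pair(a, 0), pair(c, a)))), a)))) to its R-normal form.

p(pair(c, c))

1. p(pair(f(p(f(pair(0, c), a)), p(f(c, pair(pair(a, 0), c)))), f(p(p(f(p(p(c)), p(0)))), f(pair(p(pair(0, a)), f(c, pair(pair(a, 0), pair(c, a)))), a))))  →  p(pair(f(p(p(c)), p(f(c, pair(pair(a, 0), c)))), f(p(p(f(p(p(c)), p(0)))), f(pair(p(pair(0, a)), f(c, pair(pair(a, 0), pair(c, a)))), a))))   [R3 at 1.1.1.1]
2. p(pair(f(p(p(c)), p(f(c, pair(pair(a, 0), c)))), f(p(p(f(p(p(c)), p(0)))), f(pair(p(pair(0, a)), f(c, pair(pair(a, 0), pair(c, a)))), a))))  →  p(pair(f(p(p(c)), p(0)), f(p(p(f(p(p(c)), p(0)))), f(pair(p(pair(0, a)), f(c, pair(pair(a, 0), pair(c, a)))), a))))   [R2 at 1.1.2.1]
3. p(pair(f(p(p(c)), p(0)), f(p(p(f(p(p(c)), p(0)))), f(pair(p(pair(0, a)), f(c, pair(pair(a, 0), pair(c, a)))), a))))  →  p(pair(c, f(p(p(f(p(p(c)), p(0)))), f(pair(p(pair(0, a)), f(c, pair(pair(a, 0), pair(c, a)))), a))))   [R4 at 1.1]
4. p(pair(c, f(p(p(f(p(p(c)), p(0)))), f(pair(p(pair(0, a)), f(c, pair(pair(a, 0), pair(c, a)))), a))))  →  p(pair(c, f(p(p(c)), f(pair(p(pair(0, a)), f(c, pair(pair(a, 0), pair(c, a)))), a))))   [R4 at 1.2.1.1.1]
5. p(pair(c, f(p(p(c)), f(pair(p(pair(0, a)), f(c, pair(pair(a, 0), pair(c, a)))), a))))  →  p(pair(c, f(p(p(c)), p(f(c, pair(pair(a, 0), pair(c, a)))))))   [R3 at 1.2.2]
6. p(pair(c, f(p(p(c)), p(f(c, pair(pair(a, 0), pair(c, a)))))))  →  p(pair(c, f(p(p(c)), p(0))))   [R2 at 1.2.2.1]
7. p(pair(c, f(p(p(c)), p(0))))  →  p(pair(c, c))   [R4 at 1.2]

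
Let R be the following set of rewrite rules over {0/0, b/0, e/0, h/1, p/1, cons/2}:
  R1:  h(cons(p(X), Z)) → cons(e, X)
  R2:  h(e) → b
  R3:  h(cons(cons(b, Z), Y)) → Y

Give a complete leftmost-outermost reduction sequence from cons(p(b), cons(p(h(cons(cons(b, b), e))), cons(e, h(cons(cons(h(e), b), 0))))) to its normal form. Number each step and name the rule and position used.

cons(p(b), cons(p(e), cons(e, 0)))

1. cons(p(b), cons(p(h(cons(cons(b, b), e))), cons(e, h(cons(cons(h(e), b), 0)))))  →  cons(p(b), cons(p(e), cons(e, h(cons(cons(h(e), b), 0)))))   [R3 at 2.1.1]
2. cons(p(b), cons(p(e), cons(e, h(cons(cons(h(e), b), 0)))))  →  cons(p(b), cons(p(e), cons(e, h(cons(cons(b, b), 0)))))   [R2 at 2.2.2.1.1.1]
3. cons(p(b), cons(p(e), cons(e, h(cons(cons(b, b), 0)))))  →  cons(p(b), cons(p(e), cons(e, 0)))   [R3 at 2.2.2]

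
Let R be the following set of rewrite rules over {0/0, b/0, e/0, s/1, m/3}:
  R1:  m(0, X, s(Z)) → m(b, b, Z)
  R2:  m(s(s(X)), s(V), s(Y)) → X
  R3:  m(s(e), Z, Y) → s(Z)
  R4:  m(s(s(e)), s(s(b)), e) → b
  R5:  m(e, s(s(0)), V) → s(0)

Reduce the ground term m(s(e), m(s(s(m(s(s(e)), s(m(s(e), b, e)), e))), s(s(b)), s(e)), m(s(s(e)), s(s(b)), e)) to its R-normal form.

1. m(s(e), m(s(s(m(s(s(e)), s(m(s(e), b, e)), e))), s(s(b)), s(e)), m(s(s(e)), s(s(b)), e))  →  s(m(s(s(m(s(s(e)), s(m(s(e), b, e)), e))), s(s(b)), s(e)))   [R3 at ε]
2. s(m(s(s(m(s(s(e)), s(m(s(e), b, e)), e))), s(s(b)), s(e)))  →  s(m(s(s(e)), s(m(s(e), b, e)), e))   [R2 at 1]
3. s(m(s(s(e)), s(m(s(e), b, e)), e))  →  s(m(s(s(e)), s(s(b)), e))   [R3 at 1.2.1]
4. s(m(s(s(e)), s(s(b)), e))  →  s(b)   [R4 at 1]

s(b)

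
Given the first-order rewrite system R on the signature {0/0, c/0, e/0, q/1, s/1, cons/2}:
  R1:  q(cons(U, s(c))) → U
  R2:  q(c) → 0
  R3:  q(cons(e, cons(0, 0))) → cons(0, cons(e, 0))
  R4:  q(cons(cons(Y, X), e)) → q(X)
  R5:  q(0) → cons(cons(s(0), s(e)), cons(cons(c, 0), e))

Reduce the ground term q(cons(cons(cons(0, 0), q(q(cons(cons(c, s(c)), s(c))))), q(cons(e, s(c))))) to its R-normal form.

1. q(cons(cons(cons(0, 0), q(q(cons(cons(c, s(c)), s(c))))), q(cons(e, s(c)))))  →  q(cons(cons(cons(0, 0), q(cons(c, s(c)))), q(cons(e, s(c)))))   [R1 at 1.1.2.1]
2. q(cons(cons(cons(0, 0), q(cons(c, s(c)))), q(cons(e, s(c)))))  →  q(cons(cons(cons(0, 0), c), q(cons(e, s(c)))))   [R1 at 1.1.2]
3. q(cons(cons(cons(0, 0), c), q(cons(e, s(c)))))  →  q(cons(cons(cons(0, 0), c), e))   [R1 at 1.2]
4. q(cons(cons(cons(0, 0), c), e))  →  q(c)   [R4 at ε]
5. q(c)  →  0   [R2 at ε]

0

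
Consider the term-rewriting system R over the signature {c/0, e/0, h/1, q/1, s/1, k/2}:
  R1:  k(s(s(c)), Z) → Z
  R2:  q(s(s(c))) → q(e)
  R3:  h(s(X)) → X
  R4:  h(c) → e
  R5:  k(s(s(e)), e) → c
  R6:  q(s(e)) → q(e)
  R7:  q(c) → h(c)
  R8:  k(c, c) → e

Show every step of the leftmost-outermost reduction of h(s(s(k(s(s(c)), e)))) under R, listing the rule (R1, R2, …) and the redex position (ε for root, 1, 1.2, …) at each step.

1. h(s(s(k(s(s(c)), e))))  →  s(k(s(s(c)), e))   [R3 at ε]
2. s(k(s(s(c)), e))  →  s(e)   [R1 at 1]

s(e)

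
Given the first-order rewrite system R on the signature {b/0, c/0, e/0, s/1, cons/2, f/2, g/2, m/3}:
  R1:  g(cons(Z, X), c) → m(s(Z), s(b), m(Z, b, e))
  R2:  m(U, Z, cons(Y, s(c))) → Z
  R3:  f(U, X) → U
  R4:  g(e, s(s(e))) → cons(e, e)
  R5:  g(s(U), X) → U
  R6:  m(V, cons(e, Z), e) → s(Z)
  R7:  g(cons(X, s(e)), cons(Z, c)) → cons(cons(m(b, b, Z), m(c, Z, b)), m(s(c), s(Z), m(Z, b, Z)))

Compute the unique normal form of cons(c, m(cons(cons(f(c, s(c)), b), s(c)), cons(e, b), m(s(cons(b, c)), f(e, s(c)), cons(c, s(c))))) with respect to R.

cons(c, s(b))

1. cons(c, m(cons(cons(f(c, s(c)), b), s(c)), cons(e, b), m(s(cons(b, c)), f(e, s(c)), cons(c, s(c)))))  →  cons(c, m(cons(cons(c, b), s(c)), cons(e, b), m(s(cons(b, c)), f(e, s(c)), cons(c, s(c)))))   [R3 at 2.1.1.1]
2. cons(c, m(cons(cons(c, b), s(c)), cons(e, b), m(s(cons(b, c)), f(e, s(c)), cons(c, s(c)))))  →  cons(c, m(cons(cons(c, b), s(c)), cons(e, b), f(e, s(c))))   [R2 at 2.3]
3. cons(c, m(cons(cons(c, b), s(c)), cons(e, b), f(e, s(c))))  →  cons(c, m(cons(cons(c, b), s(c)), cons(e, b), e))   [R3 at 2.3]
4. cons(c, m(cons(cons(c, b), s(c)), cons(e, b), e))  →  cons(c, s(b))   [R6 at 2]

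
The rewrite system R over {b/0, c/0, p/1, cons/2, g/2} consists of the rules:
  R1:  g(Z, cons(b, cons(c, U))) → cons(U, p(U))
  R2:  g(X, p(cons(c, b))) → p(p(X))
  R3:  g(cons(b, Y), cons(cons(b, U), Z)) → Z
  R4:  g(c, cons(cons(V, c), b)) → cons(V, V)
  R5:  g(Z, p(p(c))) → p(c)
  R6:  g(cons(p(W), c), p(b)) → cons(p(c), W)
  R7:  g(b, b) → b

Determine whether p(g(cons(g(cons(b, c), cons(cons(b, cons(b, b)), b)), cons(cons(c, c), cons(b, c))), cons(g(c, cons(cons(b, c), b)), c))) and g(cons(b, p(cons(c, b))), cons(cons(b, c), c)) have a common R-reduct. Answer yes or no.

Reduce t₁ = p(g(cons(g(cons(b, c), cons(cons(b, cons(b, b)), b)), cons(cons(c, c), cons(b, c))), cons(g(c, cons(cons(b, c), b)), c))):
1. p(g(cons(g(cons(b, c), cons(cons(b, cons(b, b)), b)), cons(cons(c, c), cons(b, c))), cons(g(c, cons(cons(b, c), b)), c)))  →  p(g(cons(b, cons(cons(c, c), cons(b, c))), cons(g(c, cons(cons(b, c), b)), c)))   [R3 at 1.1.1]
2. p(g(cons(b, cons(cons(c, c), cons(b, c))), cons(g(c, cons(cons(b, c), b)), c)))  →  p(g(cons(b, cons(cons(c, c), cons(b, c))), cons(cons(b, b), c)))   [R4 at 1.2.1]
3. p(g(cons(b, cons(cons(c, c), cons(b, c))), cons(cons(b, b), c)))  →  p(c)   [R3 at 1]

Reduce t₂ = g(cons(b, p(cons(c, b))), cons(cons(b, c), c)):
1. g(cons(b, p(cons(c, b))), cons(cons(b, c), c))  →  c   [R3 at ε]

no — NF(t₁) = p(c), NF(t₂) = c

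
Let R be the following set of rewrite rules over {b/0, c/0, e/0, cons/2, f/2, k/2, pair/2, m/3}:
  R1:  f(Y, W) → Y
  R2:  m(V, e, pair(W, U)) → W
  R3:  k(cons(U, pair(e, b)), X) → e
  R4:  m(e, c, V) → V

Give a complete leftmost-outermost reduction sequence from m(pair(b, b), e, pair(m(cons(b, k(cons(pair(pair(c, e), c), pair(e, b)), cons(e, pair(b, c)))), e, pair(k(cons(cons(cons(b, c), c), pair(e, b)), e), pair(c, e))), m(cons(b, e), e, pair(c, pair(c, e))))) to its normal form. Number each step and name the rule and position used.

e

1. m(pair(b, b), e, pair(m(cons(b, k(cons(pair(pair(c, e), c), pair(e, b)), cons(e, pair(b, c)))), e, pair(k(cons(cons(cons(b, c), c), pair(e, b)), e), pair(c, e))), m(cons(b, e), e, pair(c, pair(c, e)))))  →  m(cons(b, k(cons(pair(pair(c, e), c), pair(e, b)), cons(e, pair(b, c)))), e, pair(k(cons(cons(cons(b, c), c), pair(e, b)), e), pair(c, e)))   [R2 at ε]
2. m(cons(b, k(cons(pair(pair(c, e), c), pair(e, b)), cons(e, pair(b, c)))), e, pair(k(cons(cons(cons(b, c), c), pair(e, b)), e), pair(c, e)))  →  k(cons(cons(cons(b, c), c), pair(e, b)), e)   [R2 at ε]
3. k(cons(cons(cons(b, c), c), pair(e, b)), e)  →  e   [R3 at ε]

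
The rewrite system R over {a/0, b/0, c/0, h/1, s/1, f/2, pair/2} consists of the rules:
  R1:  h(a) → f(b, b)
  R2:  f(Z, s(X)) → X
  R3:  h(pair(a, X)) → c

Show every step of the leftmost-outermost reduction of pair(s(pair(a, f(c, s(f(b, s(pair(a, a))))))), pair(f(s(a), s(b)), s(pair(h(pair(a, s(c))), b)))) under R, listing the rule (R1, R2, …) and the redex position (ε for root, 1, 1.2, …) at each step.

1. pair(s(pair(a, f(c, s(f(b, s(pair(a, a))))))), pair(f(s(a), s(b)), s(pair(h(pair(a, s(c))), b))))  →  pair(s(pair(a, f(b, s(pair(a, a))))), pair(f(s(a), s(b)), s(pair(h(pair(a, s(c))), b))))   [R2 at 1.1.2]
2. pair(s(pair(a, f(b, s(pair(a, a))))), pair(f(s(a), s(b)), s(pair(h(pair(a, s(c))), b))))  →  pair(s(pair(a, pair(a, a))), pair(f(s(a), s(b)), s(pair(h(pair(a, s(c))), b))))   [R2 at 1.1.2]
3. pair(s(pair(a, pair(a, a))), pair(f(s(a), s(b)), s(pair(h(pair(a, s(c))), b))))  →  pair(s(pair(a, pair(a, a))), pair(b, s(pair(h(pair(a, s(c))), b))))   [R2 at 2.1]
4. pair(s(pair(a, pair(a, a))), pair(b, s(pair(h(pair(a, s(c))), b))))  →  pair(s(pair(a, pair(a, a))), pair(b, s(pair(c, b))))   [R3 at 2.2.1.1]

pair(s(pair(a, pair(a, a))), pair(b, s(pair(c, b))))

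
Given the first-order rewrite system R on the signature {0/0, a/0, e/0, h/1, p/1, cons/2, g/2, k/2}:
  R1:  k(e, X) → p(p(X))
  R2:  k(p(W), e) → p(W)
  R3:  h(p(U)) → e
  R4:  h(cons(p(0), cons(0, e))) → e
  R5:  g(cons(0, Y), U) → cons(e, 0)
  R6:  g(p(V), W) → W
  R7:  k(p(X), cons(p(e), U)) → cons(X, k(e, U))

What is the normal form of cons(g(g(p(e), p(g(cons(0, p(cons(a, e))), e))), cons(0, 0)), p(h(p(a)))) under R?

cons(cons(0, 0), p(e))

1. cons(g(g(p(e), p(g(cons(0, p(cons(a, e))), e))), cons(0, 0)), p(h(p(a))))  →  cons(g(p(g(cons(0, p(cons(a, e))), e)), cons(0, 0)), p(h(p(a))))   [R6 at 1.1]
2. cons(g(p(g(cons(0, p(cons(a, e))), e)), cons(0, 0)), p(h(p(a))))  →  cons(cons(0, 0), p(h(p(a))))   [R6 at 1]
3. cons(cons(0, 0), p(h(p(a))))  →  cons(cons(0, 0), p(e))   [R3 at 2.1]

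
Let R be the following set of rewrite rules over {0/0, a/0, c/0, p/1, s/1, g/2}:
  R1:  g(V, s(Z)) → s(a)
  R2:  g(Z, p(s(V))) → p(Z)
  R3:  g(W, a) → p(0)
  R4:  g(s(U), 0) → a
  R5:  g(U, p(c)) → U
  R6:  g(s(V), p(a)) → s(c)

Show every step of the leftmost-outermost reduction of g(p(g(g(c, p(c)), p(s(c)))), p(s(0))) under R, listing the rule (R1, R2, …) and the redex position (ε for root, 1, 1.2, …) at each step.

1. g(p(g(g(c, p(c)), p(s(c)))), p(s(0)))  →  p(p(g(g(c, p(c)), p(s(c)))))   [R2 at ε]
2. p(p(g(g(c, p(c)), p(s(c)))))  →  p(p(p(g(c, p(c)))))   [R2 at 1.1]
3. p(p(p(g(c, p(c)))))  →  p(p(p(c)))   [R5 at 1.1.1]

p(p(p(c)))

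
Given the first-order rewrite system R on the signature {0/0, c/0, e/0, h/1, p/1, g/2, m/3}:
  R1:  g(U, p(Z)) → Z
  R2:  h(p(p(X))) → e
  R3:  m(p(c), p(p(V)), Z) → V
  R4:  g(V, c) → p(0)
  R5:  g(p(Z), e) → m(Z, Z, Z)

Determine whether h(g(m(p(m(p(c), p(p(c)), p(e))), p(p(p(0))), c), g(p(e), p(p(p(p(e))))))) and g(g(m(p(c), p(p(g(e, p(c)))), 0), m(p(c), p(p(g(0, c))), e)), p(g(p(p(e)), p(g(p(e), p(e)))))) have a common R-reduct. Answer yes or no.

Reduce t₁ = h(g(m(p(m(p(c), p(p(c)), p(e))), p(p(p(0))), c), g(p(e), p(p(p(p(e))))))):
1. h(g(m(p(m(p(c), p(p(c)), p(e))), p(p(p(0))), c), g(p(e), p(p(p(p(e)))))))  →  h(g(m(p(c), p(p(p(0))), c), g(p(e), p(p(p(p(e)))))))   [R3 at 1.1.1.1]
2. h(g(m(p(c), p(p(p(0))), c), g(p(e), p(p(p(p(e)))))))  →  h(g(p(0), g(p(e), p(p(p(p(e)))))))   [R3 at 1.1]
3. h(g(p(0), g(p(e), p(p(p(p(e)))))))  →  h(g(p(0), p(p(p(e)))))   [R1 at 1.2]
4. h(g(p(0), p(p(p(e)))))  →  h(p(p(e)))   [R1 at 1]
5. h(p(p(e)))  →  e   [R2 at ε]

Reduce t₂ = g(g(m(p(c), p(p(g(e, p(c)))), 0), m(p(c), p(p(g(0, c))), e)), p(g(p(p(e)), p(g(p(e), p(e)))))):
1. g(g(m(p(c), p(p(g(e, p(c)))), 0), m(p(c), p(p(g(0, c))), e)), p(g(p(p(e)), p(g(p(e), p(e))))))  →  g(p(p(e)), p(g(p(e), p(e))))   [R1 at ε]
2. g(p(p(e)), p(g(p(e), p(e))))  →  g(p(e), p(e))   [R1 at ε]
3. g(p(e), p(e))  →  e   [R1 at ε]

yes — NF(t₁) = e, NF(t₂) = e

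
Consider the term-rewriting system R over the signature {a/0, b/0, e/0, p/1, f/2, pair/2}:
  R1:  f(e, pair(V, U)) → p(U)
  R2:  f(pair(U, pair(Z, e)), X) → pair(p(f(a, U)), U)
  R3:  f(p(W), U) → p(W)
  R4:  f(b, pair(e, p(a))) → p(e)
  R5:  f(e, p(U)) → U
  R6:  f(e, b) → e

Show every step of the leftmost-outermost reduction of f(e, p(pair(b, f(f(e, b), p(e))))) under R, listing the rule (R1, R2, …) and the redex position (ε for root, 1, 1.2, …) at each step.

pair(b, e)

1. f(e, p(pair(b, f(f(e, b), p(e)))))  →  pair(b, f(f(e, b), p(e)))   [R5 at ε]
2. pair(b, f(f(e, b), p(e)))  →  pair(b, f(e, p(e)))   [R6 at 2.1]
3. pair(b, f(e, p(e)))  →  pair(b, e)   [R5 at 2]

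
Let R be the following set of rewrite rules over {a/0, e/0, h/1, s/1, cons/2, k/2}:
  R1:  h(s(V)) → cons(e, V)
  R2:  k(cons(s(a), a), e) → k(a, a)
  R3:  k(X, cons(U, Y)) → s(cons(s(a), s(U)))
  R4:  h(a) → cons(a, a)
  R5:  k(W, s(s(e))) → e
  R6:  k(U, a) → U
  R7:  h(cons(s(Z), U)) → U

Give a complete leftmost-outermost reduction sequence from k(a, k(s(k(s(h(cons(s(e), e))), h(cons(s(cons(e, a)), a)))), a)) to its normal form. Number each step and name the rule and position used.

e

1. k(a, k(s(k(s(h(cons(s(e), e))), h(cons(s(cons(e, a)), a)))), a))  →  k(a, s(k(s(h(cons(s(e), e))), h(cons(s(cons(e, a)), a)))))   [R6 at 2]
2. k(a, s(k(s(h(cons(s(e), e))), h(cons(s(cons(e, a)), a)))))  →  k(a, s(k(s(e), h(cons(s(cons(e, a)), a)))))   [R7 at 2.1.1.1]
3. k(a, s(k(s(e), h(cons(s(cons(e, a)), a)))))  →  k(a, s(k(s(e), a)))   [R7 at 2.1.2]
4. k(a, s(k(s(e), a)))  →  k(a, s(s(e)))   [R6 at 2.1]
5. k(a, s(s(e)))  →  e   [R5 at ε]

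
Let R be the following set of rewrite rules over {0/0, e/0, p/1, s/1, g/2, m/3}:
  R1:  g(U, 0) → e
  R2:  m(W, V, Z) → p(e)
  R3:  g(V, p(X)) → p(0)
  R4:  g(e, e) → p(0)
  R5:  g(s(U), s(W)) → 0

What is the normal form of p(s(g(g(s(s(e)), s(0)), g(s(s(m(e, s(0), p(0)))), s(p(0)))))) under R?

1. p(s(g(g(s(s(e)), s(0)), g(s(s(m(e, s(0), p(0)))), s(p(0))))))  →  p(s(g(0, g(s(s(m(e, s(0), p(0)))), s(p(0))))))   [R5 at 1.1.1]
2. p(s(g(0, g(s(s(m(e, s(0), p(0)))), s(p(0))))))  →  p(s(g(0, 0)))   [R5 at 1.1.2]
3. p(s(g(0, 0)))  →  p(s(e))   [R1 at 1.1]

p(s(e))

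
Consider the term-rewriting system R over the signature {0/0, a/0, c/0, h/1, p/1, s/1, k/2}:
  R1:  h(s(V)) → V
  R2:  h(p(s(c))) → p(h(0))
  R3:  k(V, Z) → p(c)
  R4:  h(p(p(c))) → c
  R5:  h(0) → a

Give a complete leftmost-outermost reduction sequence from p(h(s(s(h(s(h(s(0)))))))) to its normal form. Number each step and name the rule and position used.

1. p(h(s(s(h(s(h(s(0))))))))  →  p(s(h(s(h(s(0))))))   [R1 at 1]
2. p(s(h(s(h(s(0))))))  →  p(s(h(s(0))))   [R1 at 1.1]
3. p(s(h(s(0))))  →  p(s(0))   [R1 at 1.1]

p(s(0))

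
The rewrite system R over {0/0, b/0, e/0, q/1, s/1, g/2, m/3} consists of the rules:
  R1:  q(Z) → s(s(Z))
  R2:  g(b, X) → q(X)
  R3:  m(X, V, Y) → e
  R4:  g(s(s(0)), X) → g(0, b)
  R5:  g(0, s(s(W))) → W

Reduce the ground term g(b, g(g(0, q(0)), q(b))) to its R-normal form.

1. g(b, g(g(0, q(0)), q(b)))  →  q(g(g(0, q(0)), q(b)))   [R2 at ε]
2. q(g(g(0, q(0)), q(b)))  →  s(s(g(g(0, q(0)), q(b))))   [R1 at ε]
3. s(s(g(g(0, q(0)), q(b))))  →  s(s(g(g(0, s(s(0))), q(b))))   [R1 at 1.1.1.2]
4. s(s(g(g(0, s(s(0))), q(b))))  →  s(s(g(0, q(b))))   [R5 at 1.1.1]
5. s(s(g(0, q(b))))  →  s(s(g(0, s(s(b)))))   [R1 at 1.1.2]
6. s(s(g(0, s(s(b)))))  →  s(s(b))   [R5 at 1.1]

s(s(b))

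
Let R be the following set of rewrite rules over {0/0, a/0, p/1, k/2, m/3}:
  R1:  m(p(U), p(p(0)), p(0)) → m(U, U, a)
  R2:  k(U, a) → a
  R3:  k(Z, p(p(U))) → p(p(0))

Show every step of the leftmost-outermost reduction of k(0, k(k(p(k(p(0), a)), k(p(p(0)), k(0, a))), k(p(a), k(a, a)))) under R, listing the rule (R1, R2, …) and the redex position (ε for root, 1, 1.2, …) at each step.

1. k(0, k(k(p(k(p(0), a)), k(p(p(0)), k(0, a))), k(p(a), k(a, a))))  →  k(0, k(k(p(a), k(p(p(0)), k(0, a))), k(p(a), k(a, a))))   [R2 at 2.1.1.1]
2. k(0, k(k(p(a), k(p(p(0)), k(0, a))), k(p(a), k(a, a))))  →  k(0, k(k(p(a), k(p(p(0)), a)), k(p(a), k(a, a))))   [R2 at 2.1.2.2]
3. k(0, k(k(p(a), k(p(p(0)), a)), k(p(a), k(a, a))))  →  k(0, k(k(p(a), a), k(p(a), k(a, a))))   [R2 at 2.1.2]
4. k(0, k(k(p(a), a), k(p(a), k(a, a))))  →  k(0, k(a, k(p(a), k(a, a))))   [R2 at 2.1]
5. k(0, k(a, k(p(a), k(a, a))))  →  k(0, k(a, k(p(a), a)))   [R2 at 2.2.2]
6. k(0, k(a, k(p(a), a)))  →  k(0, k(a, a))   [R2 at 2.2]
7. k(0, k(a, a))  →  k(0, a)   [R2 at 2]
8. k(0, a)  →  a   [R2 at ε]

a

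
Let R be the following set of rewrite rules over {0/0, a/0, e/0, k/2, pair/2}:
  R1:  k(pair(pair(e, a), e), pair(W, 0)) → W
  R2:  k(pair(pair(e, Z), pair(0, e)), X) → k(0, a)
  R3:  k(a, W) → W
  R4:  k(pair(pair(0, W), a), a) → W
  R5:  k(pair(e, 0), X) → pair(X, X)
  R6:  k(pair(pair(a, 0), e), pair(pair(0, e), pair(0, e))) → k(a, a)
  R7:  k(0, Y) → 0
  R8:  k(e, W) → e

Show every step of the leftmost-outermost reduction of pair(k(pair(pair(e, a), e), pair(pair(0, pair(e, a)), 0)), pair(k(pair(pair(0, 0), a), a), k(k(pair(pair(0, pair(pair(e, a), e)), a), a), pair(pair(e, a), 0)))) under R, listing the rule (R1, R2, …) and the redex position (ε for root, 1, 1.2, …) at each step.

pair(pair(0, pair(e, a)), pair(0, pair(e, a)))

1. pair(k(pair(pair(e, a), e), pair(pair(0, pair(e, a)), 0)), pair(k(pair(pair(0, 0), a), a), k(k(pair(pair(0, pair(pair(e, a), e)), a), a), pair(pair(e, a), 0))))  →  pair(pair(0, pair(e, a)), pair(k(pair(pair(0, 0), a), a), k(k(pair(pair(0, pair(pair(e, a), e)), a), a), pair(pair(e, a), 0))))   [R1 at 1]
2. pair(pair(0, pair(e, a)), pair(k(pair(pair(0, 0), a), a), k(k(pair(pair(0, pair(pair(e, a), e)), a), a), pair(pair(e, a), 0))))  →  pair(pair(0, pair(e, a)), pair(0, k(k(pair(pair(0, pair(pair(e, a), e)), a), a), pair(pair(e, a), 0))))   [R4 at 2.1]
3. pair(pair(0, pair(e, a)), pair(0, k(k(pair(pair(0, pair(pair(e, a), e)), a), a), pair(pair(e, a), 0))))  →  pair(pair(0, pair(e, a)), pair(0, k(pair(pair(e, a), e), pair(pair(e, a), 0))))   [R4 at 2.2.1]
4. pair(pair(0, pair(e, a)), pair(0, k(pair(pair(e, a), e), pair(pair(e, a), 0))))  →  pair(pair(0, pair(e, a)), pair(0, pair(e, a)))   [R1 at 2.2]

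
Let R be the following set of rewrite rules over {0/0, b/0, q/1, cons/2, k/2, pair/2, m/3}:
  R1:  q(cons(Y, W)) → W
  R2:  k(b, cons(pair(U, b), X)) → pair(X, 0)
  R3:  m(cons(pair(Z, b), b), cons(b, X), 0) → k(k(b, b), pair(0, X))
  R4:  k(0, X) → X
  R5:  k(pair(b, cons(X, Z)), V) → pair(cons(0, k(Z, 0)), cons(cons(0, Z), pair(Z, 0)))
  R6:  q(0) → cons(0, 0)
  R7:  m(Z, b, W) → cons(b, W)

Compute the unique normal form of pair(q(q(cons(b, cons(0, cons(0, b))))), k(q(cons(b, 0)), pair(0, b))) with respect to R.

pair(cons(0, b), pair(0, b))

1. pair(q(q(cons(b, cons(0, cons(0, b))))), k(q(cons(b, 0)), pair(0, b)))  →  pair(q(cons(0, cons(0, b))), k(q(cons(b, 0)), pair(0, b)))   [R1 at 1.1]
2. pair(q(cons(0, cons(0, b))), k(q(cons(b, 0)), pair(0, b)))  →  pair(cons(0, b), k(q(cons(b, 0)), pair(0, b)))   [R1 at 1]
3. pair(cons(0, b), k(q(cons(b, 0)), pair(0, b)))  →  pair(cons(0, b), k(0, pair(0, b)))   [R1 at 2.1]
4. pair(cons(0, b), k(0, pair(0, b)))  →  pair(cons(0, b), pair(0, b))   [R4 at 2]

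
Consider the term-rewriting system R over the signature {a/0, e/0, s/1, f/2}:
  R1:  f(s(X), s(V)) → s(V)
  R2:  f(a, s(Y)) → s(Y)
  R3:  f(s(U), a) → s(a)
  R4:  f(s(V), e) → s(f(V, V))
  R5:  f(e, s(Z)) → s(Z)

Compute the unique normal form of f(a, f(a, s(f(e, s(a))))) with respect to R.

s(s(a))

1. f(a, f(a, s(f(e, s(a)))))  →  f(a, s(f(e, s(a))))   [R2 at 2]
2. f(a, s(f(e, s(a))))  →  s(f(e, s(a)))   [R2 at ε]
3. s(f(e, s(a)))  →  s(s(a))   [R5 at 1]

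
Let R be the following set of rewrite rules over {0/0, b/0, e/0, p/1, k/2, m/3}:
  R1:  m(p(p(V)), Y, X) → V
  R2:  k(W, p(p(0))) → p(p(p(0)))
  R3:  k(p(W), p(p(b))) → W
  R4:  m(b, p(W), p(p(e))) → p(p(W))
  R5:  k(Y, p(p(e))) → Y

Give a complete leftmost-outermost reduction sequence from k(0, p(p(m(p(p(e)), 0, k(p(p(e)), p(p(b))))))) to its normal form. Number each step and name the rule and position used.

1. k(0, p(p(m(p(p(e)), 0, k(p(p(e)), p(p(b)))))))  →  k(0, p(p(e)))   [R1 at 2.1.1]
2. k(0, p(p(e)))  →  0   [R5 at ε]

0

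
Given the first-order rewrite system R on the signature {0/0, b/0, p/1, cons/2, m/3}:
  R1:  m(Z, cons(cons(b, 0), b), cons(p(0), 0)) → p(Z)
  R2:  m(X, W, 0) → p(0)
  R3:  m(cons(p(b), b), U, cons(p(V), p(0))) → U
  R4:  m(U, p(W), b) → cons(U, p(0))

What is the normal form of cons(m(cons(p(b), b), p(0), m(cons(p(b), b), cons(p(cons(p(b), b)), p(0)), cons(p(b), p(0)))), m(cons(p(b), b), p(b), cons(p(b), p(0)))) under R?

1. cons(m(cons(p(b), b), p(0), m(cons(p(b), b), cons(p(cons(p(b), b)), p(0)), cons(p(b), p(0)))), m(cons(p(b), b), p(b), cons(p(b), p(0))))  →  cons(m(cons(p(b), b), p(0), cons(p(cons(p(b), b)), p(0))), m(cons(p(b), b), p(b), cons(p(b), p(0))))   [R3 at 1.3]
2. cons(m(cons(p(b), b), p(0), cons(p(cons(p(b), b)), p(0))), m(cons(p(b), b), p(b), cons(p(b), p(0))))  →  cons(p(0), m(cons(p(b), b), p(b), cons(p(b), p(0))))   [R3 at 1]
3. cons(p(0), m(cons(p(b), b), p(b), cons(p(b), p(0))))  →  cons(p(0), p(b))   [R3 at 2]

cons(p(0), p(b))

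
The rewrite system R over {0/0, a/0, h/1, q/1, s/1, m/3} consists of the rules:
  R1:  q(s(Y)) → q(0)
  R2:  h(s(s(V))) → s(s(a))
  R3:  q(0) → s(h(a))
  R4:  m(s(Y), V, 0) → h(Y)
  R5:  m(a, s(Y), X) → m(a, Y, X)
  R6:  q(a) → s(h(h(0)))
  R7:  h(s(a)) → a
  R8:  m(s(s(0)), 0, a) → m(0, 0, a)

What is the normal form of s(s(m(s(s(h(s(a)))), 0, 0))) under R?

1. s(s(m(s(s(h(s(a)))), 0, 0)))  →  s(s(h(s(h(s(a))))))   [R4 at 1.1]
2. s(s(h(s(h(s(a))))))  →  s(s(h(s(a))))   [R7 at 1.1.1.1]
3. s(s(h(s(a))))  →  s(s(a))   [R7 at 1.1]

s(s(a))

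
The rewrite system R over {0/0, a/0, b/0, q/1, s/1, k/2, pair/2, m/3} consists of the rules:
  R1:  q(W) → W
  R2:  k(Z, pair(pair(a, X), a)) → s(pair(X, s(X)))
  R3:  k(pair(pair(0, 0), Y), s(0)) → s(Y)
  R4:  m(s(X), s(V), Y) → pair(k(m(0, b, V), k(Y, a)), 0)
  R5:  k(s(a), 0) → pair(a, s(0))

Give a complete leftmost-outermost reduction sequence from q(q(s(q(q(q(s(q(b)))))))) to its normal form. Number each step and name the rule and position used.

s(s(b))

1. q(q(s(q(q(q(s(q(b))))))))  →  q(s(q(q(q(s(q(b)))))))   [R1 at ε]
2. q(s(q(q(q(s(q(b)))))))  →  s(q(q(q(s(q(b))))))   [R1 at ε]
3. s(q(q(q(s(q(b))))))  →  s(q(q(s(q(b)))))   [R1 at 1]
4. s(q(q(s(q(b)))))  →  s(q(s(q(b))))   [R1 at 1]
5. s(q(s(q(b))))  →  s(s(q(b)))   [R1 at 1]
6. s(s(q(b)))  →  s(s(b))   [R1 at 1.1]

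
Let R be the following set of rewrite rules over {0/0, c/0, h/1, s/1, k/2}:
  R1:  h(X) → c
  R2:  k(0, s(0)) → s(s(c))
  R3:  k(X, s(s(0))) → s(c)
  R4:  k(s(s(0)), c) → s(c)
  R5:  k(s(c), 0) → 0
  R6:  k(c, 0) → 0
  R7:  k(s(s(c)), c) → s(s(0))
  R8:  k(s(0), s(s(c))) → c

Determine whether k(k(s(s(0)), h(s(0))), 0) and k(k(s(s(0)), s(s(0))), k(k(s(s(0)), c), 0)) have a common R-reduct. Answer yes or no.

yes — NF(t₁) = 0, NF(t₂) = 0

Reduce t₁ = k(k(s(s(0)), h(s(0))), 0):
1. k(k(s(s(0)), h(s(0))), 0)  →  k(k(s(s(0)), c), 0)   [R1 at 1.2]
2. k(k(s(s(0)), c), 0)  →  k(s(c), 0)   [R4 at 1]
3. k(s(c), 0)  →  0   [R5 at ε]

Reduce t₂ = k(k(s(s(0)), s(s(0))), k(k(s(s(0)), c), 0)):
1. k(k(s(s(0)), s(s(0))), k(k(s(s(0)), c), 0))  →  k(s(c), k(k(s(s(0)), c), 0))   [R3 at 1]
2. k(s(c), k(k(s(s(0)), c), 0))  →  k(s(c), k(s(c), 0))   [R4 at 2.1]
3. k(s(c), k(s(c), 0))  →  k(s(c), 0)   [R5 at 2]
4. k(s(c), 0)  →  0   [R5 at ε]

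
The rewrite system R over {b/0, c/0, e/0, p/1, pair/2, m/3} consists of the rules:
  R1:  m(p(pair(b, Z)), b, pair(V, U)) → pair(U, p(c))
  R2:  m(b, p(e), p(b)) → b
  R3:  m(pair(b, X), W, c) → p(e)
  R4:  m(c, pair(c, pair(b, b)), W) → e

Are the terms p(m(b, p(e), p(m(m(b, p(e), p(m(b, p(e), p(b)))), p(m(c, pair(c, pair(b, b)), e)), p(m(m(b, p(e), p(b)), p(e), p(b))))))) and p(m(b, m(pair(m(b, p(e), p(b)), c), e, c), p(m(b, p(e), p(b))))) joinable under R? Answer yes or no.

Reduce t₁ = p(m(b, p(e), p(m(m(b, p(e), p(m(b, p(e), p(b)))), p(m(c, pair(c, pair(b, b)), e)), p(m(m(b, p(e), p(b)), p(e), p(b))))))):
1. p(m(b, p(e), p(m(m(b, p(e), p(m(b, p(e), p(b)))), p(m(c, pair(c, pair(b, b)), e)), p(m(m(b, p(e), p(b)), p(e), p(b)))))))  →  p(m(b, p(e), p(m(m(b, p(e), p(b)), p(m(c, pair(c, pair(b, b)), e)), p(m(m(b, p(e), p(b)), p(e), p(b)))))))   [R2 at 1.3.1.1.3.1]
2. p(m(b, p(e), p(m(m(b, p(e), p(b)), p(m(c, pair(c, pair(b, b)), e)), p(m(m(b, p(e), p(b)), p(e), p(b)))))))  →  p(m(b, p(e), p(m(b, p(m(c, pair(c, pair(b, b)), e)), p(m(m(b, p(e), p(b)), p(e), p(b)))))))   [R2 at 1.3.1.1]
3. p(m(b, p(e), p(m(b, p(m(c, pair(c, pair(b, b)), e)), p(m(m(b, p(e), p(b)), p(e), p(b)))))))  →  p(m(b, p(e), p(m(b, p(e), p(m(m(b, p(e), p(b)), p(e), p(b)))))))   [R4 at 1.3.1.2.1]
4. p(m(b, p(e), p(m(b, p(e), p(m(m(b, p(e), p(b)), p(e), p(b)))))))  →  p(m(b, p(e), p(m(b, p(e), p(m(b, p(e), p(b)))))))   [R2 at 1.3.1.3.1.1]
5. p(m(b, p(e), p(m(b, p(e), p(m(b, p(e), p(b)))))))  →  p(m(b, p(e), p(m(b, p(e), p(b)))))   [R2 at 1.3.1.3.1]
6. p(m(b, p(e), p(m(b, p(e), p(b)))))  →  p(m(b, p(e), p(b)))   [R2 at 1.3.1]
7. p(m(b, p(e), p(b)))  →  p(b)   [R2 at 1]

Reduce t₂ = p(m(b, m(pair(m(b, p(e), p(b)), c), e, c), p(m(b, p(e), p(b))))):
1. p(m(b, m(pair(m(b, p(e), p(b)), c), e, c), p(m(b, p(e), p(b)))))  →  p(m(b, m(pair(b, c), e, c), p(m(b, p(e), p(b)))))   [R2 at 1.2.1.1]
2. p(m(b, m(pair(b, c), e, c), p(m(b, p(e), p(b)))))  →  p(m(b, p(e), p(m(b, p(e), p(b)))))   [R3 at 1.2]
3. p(m(b, p(e), p(m(b, p(e), p(b)))))  →  p(m(b, p(e), p(b)))   [R2 at 1.3.1]
4. p(m(b, p(e), p(b)))  →  p(b)   [R2 at 1]

yes — NF(t₁) = p(b), NF(t₂) = p(b)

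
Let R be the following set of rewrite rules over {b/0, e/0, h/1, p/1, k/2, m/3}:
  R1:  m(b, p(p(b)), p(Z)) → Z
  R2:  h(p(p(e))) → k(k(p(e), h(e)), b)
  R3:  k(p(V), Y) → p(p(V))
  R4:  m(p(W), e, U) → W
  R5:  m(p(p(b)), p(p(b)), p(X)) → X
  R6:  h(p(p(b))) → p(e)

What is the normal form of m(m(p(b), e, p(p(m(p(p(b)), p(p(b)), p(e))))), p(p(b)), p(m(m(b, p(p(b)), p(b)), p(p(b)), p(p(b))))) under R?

1. m(m(p(b), e, p(p(m(p(p(b)), p(p(b)), p(e))))), p(p(b)), p(m(m(b, p(p(b)), p(b)), p(p(b)), p(p(b)))))  →  m(b, p(p(b)), p(m(m(b, p(p(b)), p(b)), p(p(b)), p(p(b)))))   [R4 at 1]
2. m(b, p(p(b)), p(m(m(b, p(p(b)), p(b)), p(p(b)), p(p(b)))))  →  m(m(b, p(p(b)), p(b)), p(p(b)), p(p(b)))   [R1 at ε]
3. m(m(b, p(p(b)), p(b)), p(p(b)), p(p(b)))  →  m(b, p(p(b)), p(p(b)))   [R1 at 1]
4. m(b, p(p(b)), p(p(b)))  →  p(b)   [R1 at ε]

p(b)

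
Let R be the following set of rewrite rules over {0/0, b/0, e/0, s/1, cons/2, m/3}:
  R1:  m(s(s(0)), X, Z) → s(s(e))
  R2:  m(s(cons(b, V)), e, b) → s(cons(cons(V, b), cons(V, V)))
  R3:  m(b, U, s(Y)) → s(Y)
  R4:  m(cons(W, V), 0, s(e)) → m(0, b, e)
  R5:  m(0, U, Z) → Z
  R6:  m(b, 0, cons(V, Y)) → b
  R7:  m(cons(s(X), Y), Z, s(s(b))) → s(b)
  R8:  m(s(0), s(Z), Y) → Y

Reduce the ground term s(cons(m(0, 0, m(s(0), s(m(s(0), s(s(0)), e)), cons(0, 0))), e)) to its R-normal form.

1. s(cons(m(0, 0, m(s(0), s(m(s(0), s(s(0)), e)), cons(0, 0))), e))  →  s(cons(m(s(0), s(m(s(0), s(s(0)), e)), cons(0, 0)), e))   [R5 at 1.1]
2. s(cons(m(s(0), s(m(s(0), s(s(0)), e)), cons(0, 0)), e))  →  s(cons(cons(0, 0), e))   [R8 at 1.1]

s(cons(cons(0, 0), e))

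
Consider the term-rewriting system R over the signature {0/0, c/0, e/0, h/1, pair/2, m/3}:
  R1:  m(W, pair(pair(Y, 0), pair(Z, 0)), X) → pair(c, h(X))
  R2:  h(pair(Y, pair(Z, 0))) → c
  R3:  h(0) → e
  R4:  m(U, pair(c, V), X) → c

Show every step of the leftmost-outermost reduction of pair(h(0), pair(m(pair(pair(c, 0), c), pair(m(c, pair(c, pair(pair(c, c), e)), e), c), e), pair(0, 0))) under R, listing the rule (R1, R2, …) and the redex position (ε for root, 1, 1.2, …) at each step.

pair(e, pair(c, pair(0, 0)))

1. pair(h(0), pair(m(pair(pair(c, 0), c), pair(m(c, pair(c, pair(pair(c, c), e)), e), c), e), pair(0, 0)))  →  pair(e, pair(m(pair(pair(c, 0), c), pair(m(c, pair(c, pair(pair(c, c), e)), e), c), e), pair(0, 0)))   [R3 at 1]
2. pair(e, pair(m(pair(pair(c, 0), c), pair(m(c, pair(c, pair(pair(c, c), e)), e), c), e), pair(0, 0)))  →  pair(e, pair(m(pair(pair(c, 0), c), pair(c, c), e), pair(0, 0)))   [R4 at 2.1.2.1]
3. pair(e, pair(m(pair(pair(c, 0), c), pair(c, c), e), pair(0, 0)))  →  pair(e, pair(c, pair(0, 0)))   [R4 at 2.1]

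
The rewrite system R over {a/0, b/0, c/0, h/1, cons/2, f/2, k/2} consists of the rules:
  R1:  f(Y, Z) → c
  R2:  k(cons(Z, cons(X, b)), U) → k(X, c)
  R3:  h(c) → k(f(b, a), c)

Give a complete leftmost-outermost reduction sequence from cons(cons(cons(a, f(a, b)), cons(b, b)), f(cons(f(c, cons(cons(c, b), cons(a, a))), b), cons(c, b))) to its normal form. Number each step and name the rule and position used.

1. cons(cons(cons(a, f(a, b)), cons(b, b)), f(cons(f(c, cons(cons(c, b), cons(a, a))), b), cons(c, b)))  →  cons(cons(cons(a, c), cons(b, b)), f(cons(f(c, cons(cons(c, b), cons(a, a))), b), cons(c, b)))   [R1 at 1.1.2]
2. cons(cons(cons(a, c), cons(b, b)), f(cons(f(c, cons(cons(c, b), cons(a, a))), b), cons(c, b)))  →  cons(cons(cons(a, c), cons(b, b)), c)   [R1 at 2]

cons(cons(cons(a, c), cons(b, b)), c)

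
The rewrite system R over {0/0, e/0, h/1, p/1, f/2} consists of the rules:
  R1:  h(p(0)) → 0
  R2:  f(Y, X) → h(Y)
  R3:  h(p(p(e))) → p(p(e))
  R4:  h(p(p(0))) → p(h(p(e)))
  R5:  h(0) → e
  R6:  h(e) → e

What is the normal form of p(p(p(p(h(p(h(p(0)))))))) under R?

p(p(p(p(0))))

1. p(p(p(p(h(p(h(p(0))))))))  →  p(p(p(p(h(p(0))))))   [R1 at 1.1.1.1.1.1]
2. p(p(p(p(h(p(0))))))  →  p(p(p(p(0))))   [R1 at 1.1.1.1]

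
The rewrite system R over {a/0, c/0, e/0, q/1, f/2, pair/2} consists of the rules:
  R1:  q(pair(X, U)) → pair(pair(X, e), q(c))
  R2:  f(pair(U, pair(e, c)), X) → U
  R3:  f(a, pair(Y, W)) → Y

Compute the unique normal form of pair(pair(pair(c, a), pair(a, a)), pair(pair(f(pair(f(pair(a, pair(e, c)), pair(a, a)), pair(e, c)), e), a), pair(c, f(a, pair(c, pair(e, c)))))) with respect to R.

pair(pair(pair(c, a), pair(a, a)), pair(pair(a, a), pair(c, c)))

1. pair(pair(pair(c, a), pair(a, a)), pair(pair(f(pair(f(pair(a, pair(e, c)), pair(a, a)), pair(e, c)), e), a), pair(c, f(a, pair(c, pair(e, c))))))  →  pair(pair(pair(c, a), pair(a, a)), pair(pair(f(pair(a, pair(e, c)), pair(a, a)), a), pair(c, f(a, pair(c, pair(e, c))))))   [R2 at 2.1.1]
2. pair(pair(pair(c, a), pair(a, a)), pair(pair(f(pair(a, pair(e, c)), pair(a, a)), a), pair(c, f(a, pair(c, pair(e, c))))))  →  pair(pair(pair(c, a), pair(a, a)), pair(pair(a, a), pair(c, f(a, pair(c, pair(e, c))))))   [R2 at 2.1.1]
3. pair(pair(pair(c, a), pair(a, a)), pair(pair(a, a), pair(c, f(a, pair(c, pair(e, c))))))  →  pair(pair(pair(c, a), pair(a, a)), pair(pair(a, a), pair(c, c)))   [R3 at 2.2.2]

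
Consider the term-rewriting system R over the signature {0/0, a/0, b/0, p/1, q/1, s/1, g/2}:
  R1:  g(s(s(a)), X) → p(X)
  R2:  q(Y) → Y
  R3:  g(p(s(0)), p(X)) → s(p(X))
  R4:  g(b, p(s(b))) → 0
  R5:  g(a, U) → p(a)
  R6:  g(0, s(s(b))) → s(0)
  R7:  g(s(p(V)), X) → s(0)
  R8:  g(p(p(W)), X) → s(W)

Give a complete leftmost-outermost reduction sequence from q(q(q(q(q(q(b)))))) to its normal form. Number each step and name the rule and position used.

b

1. q(q(q(q(q(q(b))))))  →  q(q(q(q(q(b)))))   [R2 at ε]
2. q(q(q(q(q(b)))))  →  q(q(q(q(b))))   [R2 at ε]
3. q(q(q(q(b))))  →  q(q(q(b)))   [R2 at ε]
4. q(q(q(b)))  →  q(q(b))   [R2 at ε]
5. q(q(b))  →  q(b)   [R2 at ε]
6. q(b)  →  b   [R2 at ε]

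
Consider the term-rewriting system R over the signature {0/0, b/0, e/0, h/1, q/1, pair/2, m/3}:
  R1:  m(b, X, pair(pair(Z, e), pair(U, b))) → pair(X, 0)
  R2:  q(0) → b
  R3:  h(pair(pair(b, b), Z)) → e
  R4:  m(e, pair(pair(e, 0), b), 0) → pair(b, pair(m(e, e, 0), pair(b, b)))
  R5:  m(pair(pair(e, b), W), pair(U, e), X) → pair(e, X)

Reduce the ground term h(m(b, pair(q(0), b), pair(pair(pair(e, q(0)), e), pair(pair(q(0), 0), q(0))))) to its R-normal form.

e

1. h(m(b, pair(q(0), b), pair(pair(pair(e, q(0)), e), pair(pair(q(0), 0), q(0)))))  →  h(m(b, pair(b, b), pair(pair(pair(e, q(0)), e), pair(pair(q(0), 0), q(0)))))   [R2 at 1.2.1]
2. h(m(b, pair(b, b), pair(pair(pair(e, q(0)), e), pair(pair(q(0), 0), q(0)))))  →  h(m(b, pair(b, b), pair(pair(pair(e, b), e), pair(pair(q(0), 0), q(0)))))   [R2 at 1.3.1.1.2]
3. h(m(b, pair(b, b), pair(pair(pair(e, b), e), pair(pair(q(0), 0), q(0)))))  →  h(m(b, pair(b, b), pair(pair(pair(e, b), e), pair(pair(b, 0), q(0)))))   [R2 at 1.3.2.1.1]
4. h(m(b, pair(b, b), pair(pair(pair(e, b), e), pair(pair(b, 0), q(0)))))  →  h(m(b, pair(b, b), pair(pair(pair(e, b), e), pair(pair(b, 0), b))))   [R2 at 1.3.2.2]
5. h(m(b, pair(b, b), pair(pair(pair(e, b), e), pair(pair(b, 0), b))))  →  h(pair(pair(b, b), 0))   [R1 at 1]
6. h(pair(pair(b, b), 0))  →  e   [R3 at ε]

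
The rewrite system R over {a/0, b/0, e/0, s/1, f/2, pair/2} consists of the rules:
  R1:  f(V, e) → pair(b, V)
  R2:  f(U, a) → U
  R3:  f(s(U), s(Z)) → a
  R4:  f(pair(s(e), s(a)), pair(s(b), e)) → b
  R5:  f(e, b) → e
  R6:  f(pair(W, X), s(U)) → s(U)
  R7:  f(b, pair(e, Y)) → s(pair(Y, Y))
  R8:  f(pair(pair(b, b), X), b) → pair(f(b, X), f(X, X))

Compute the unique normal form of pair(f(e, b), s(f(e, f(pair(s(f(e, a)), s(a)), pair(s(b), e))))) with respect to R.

pair(e, s(e))

1. pair(f(e, b), s(f(e, f(pair(s(f(e, a)), s(a)), pair(s(b), e)))))  →  pair(e, s(f(e, f(pair(s(f(e, a)), s(a)), pair(s(b), e)))))   [R5 at 1]
2. pair(e, s(f(e, f(pair(s(f(e, a)), s(a)), pair(s(b), e)))))  →  pair(e, s(f(e, f(pair(s(e), s(a)), pair(s(b), e)))))   [R2 at 2.1.2.1.1.1]
3. pair(e, s(f(e, f(pair(s(e), s(a)), pair(s(b), e)))))  →  pair(e, s(f(e, b)))   [R4 at 2.1.2]
4. pair(e, s(f(e, b)))  →  pair(e, s(e))   [R5 at 2.1]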